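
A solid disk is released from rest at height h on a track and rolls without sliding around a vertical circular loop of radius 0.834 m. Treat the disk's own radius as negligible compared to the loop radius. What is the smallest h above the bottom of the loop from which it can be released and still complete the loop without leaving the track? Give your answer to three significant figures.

For this body I = (1/2)MR², i.e. k = I/(MR²) = 0.5.
At the top of the loop, the minimum-contact condition is Mg = Mv_top²/r, so v_top² = gr.
With ω = v/R, the kinetic energy at speed v is ½(1+k)Mv² = (3/4)Mv².
Energy conservation from release (height h) to the top (height 2r): Mgh = Mg(2r) + (3/4)M·gr.
Thus h_min = 2r + (1+k)r/2 = r(2 + 1.5/2) = 0.834 × 2.75 ≈ 2.29 m.

h_min ≈ 2.29 m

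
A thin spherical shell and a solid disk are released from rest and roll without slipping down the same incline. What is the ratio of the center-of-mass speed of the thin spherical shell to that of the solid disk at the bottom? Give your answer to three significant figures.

v_ratio ≈ 0.949

Each satisfies Mgh = ½(1+k)Mv² with k = I/(MR²), so v ∝ 1/√(1+k).
For the thin spherical shell k = 2/3; for the solid disk k = 0.5.
v₁/v₂ = √((1+k₂)/(1+k₁)) = √(1.5/1.667) ≈ 0.949.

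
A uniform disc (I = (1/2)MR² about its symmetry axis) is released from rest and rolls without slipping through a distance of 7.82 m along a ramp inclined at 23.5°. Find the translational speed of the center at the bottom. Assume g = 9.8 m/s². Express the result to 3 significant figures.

v ≈ 6.38 m/s

The moment of inertia is (1/2)MR², giving k ≡ I/(MR²) = 0.5.
Since it rolls without slipping, ω = v/R and KE = ½Mv² + ½Iω² = ½(1+k)Mv² = (3/4)Mv².
The vertical drop is h = L sinθ = 7.82 × sin23.5° = 3.118 m.
Setting Mgh = (3/4)Mv² gives v = √(2gh/(1+k)) = √(2·9.8·3.118/1.5) ≈ 6.38 m/s.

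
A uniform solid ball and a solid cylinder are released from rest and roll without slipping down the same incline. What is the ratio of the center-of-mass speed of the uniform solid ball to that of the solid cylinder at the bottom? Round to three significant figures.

Each satisfies Mgh = ½(1+k)Mv² with k = I/(MR²), so v ∝ 1/√(1+k).
For the uniform solid ball k = 0.4; for the solid cylinder k = 0.5.
v₁/v₂ = √((1+k₂)/(1+k₁)) = √(1.5/1.4) ≈ 1.04.

v_ratio ≈ 1.04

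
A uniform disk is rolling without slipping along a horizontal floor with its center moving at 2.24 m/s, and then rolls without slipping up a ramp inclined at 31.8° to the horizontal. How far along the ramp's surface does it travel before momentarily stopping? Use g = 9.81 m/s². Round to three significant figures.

The moment of inertia is (1/2)MR², giving k ≡ I/(MR²) = 0.5.
Since it rolls without slipping, ω = v/R and KE = ½Mv² + ½Iω² = ½(1+k)Mv² = (3/4)Mv².
Setting this equal to Mgh gives the vertical rise h = (1+k)v₀²/(2g) = 1.5×2.24²/(2×9.81) = 0.3836 m.
Along the incline, d = h/sinθ = 0.3836/sin31.8° ≈ 0.728 m.

d ≈ 0.728 m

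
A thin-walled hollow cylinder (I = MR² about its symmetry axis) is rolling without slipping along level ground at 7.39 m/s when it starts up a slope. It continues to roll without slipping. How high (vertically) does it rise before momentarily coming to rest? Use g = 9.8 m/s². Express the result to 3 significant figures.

h ≈ 5.57 m

For this body I = MR², i.e. k = I/(MR²) = 1.
Since it rolls without slipping, ω = v/R and KE = ½Mv² + ½Iω² = ½(1+k)Mv² = Mv².
All of this converts to potential energy at the highest point: Mv₀² = Mgh.
Thus h = (1+k)v₀²/(2g) = 2 × 7.39² / (2 × 9.8) ≈ 5.57 m.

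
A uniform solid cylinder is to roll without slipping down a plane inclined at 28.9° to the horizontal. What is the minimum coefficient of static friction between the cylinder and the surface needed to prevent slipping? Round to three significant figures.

For this body I = (1/2)MR², i.e. k = I/(MR²) = 0.5.
Along the incline Mg sinθ − f = Ma, and torque about the center fR = Iα = kMR²(a/R) gives f = kMa.
These give a = g sinθ/(1+k) and the required friction f = kMg sinθ/(1+k).
The normal force is N = Mg cosθ, so μ_min = f/N = k tanθ/(1+k).
μ_min = 0.5 × tan28.9° / 1.5 ≈ 0.184.

μ_min ≈ 0.184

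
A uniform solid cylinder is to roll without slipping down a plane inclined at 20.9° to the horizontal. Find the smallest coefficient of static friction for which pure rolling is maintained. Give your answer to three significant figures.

The moment of inertia is (1/2)MR², giving k ≡ I/(MR²) = 0.5.
Translational: Mg sinθ − f = Ma. Rotational about the CM: fR = Iα = kMRa, so f = kMa.
These give a = g sinθ/(1+k) and the required friction f = kMg sinθ/(1+k).
With N = Mg cosθ, the no-slip condition f ≤ μN gives μ_min = f/N = k tanθ/(1+k).
μ_min = 0.5 × tan20.9° / 1.5 ≈ 0.127.

μ_min ≈ 0.127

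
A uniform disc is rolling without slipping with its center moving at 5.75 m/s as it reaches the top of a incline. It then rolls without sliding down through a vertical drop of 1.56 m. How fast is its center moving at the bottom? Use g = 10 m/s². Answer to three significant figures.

v ≈ 7.34 m/s

For this body I = (1/2)MR², i.e. k = I/(MR²) = 0.5.
Pure rolling means v = ωR; then KE = ½Mv² + ½I(v/R)² = ½(1+k)Mv² = (3/4)Mv².
Energy conservation: (3/4)Mv₀² + Mgh = (3/4)Mv², so v² = v₀² + 2gh/(1+k).
v = √(5.75² + 2×10×1.56/1.5) = √53.86 ≈ 7.34 m/s.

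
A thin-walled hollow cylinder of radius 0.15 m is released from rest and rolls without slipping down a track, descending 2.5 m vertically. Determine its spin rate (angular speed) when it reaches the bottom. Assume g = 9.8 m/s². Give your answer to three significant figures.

ω ≈ 33.0 rad/s

The moment of inertia is MR², giving k ≡ I/(MR²) = 1.
The rolling condition ω = v/R makes the rotational term ½I(v/R)² = ½kMv², so KE_total = ½(1+k)Mv² = Mv².
Energy conservation Mgh = ½(1+k)Mv² gives v = √(2gh/(1+k)) = √(2 × 9.8 × 2.5 / 2) = 4.95 m/s.
Then ω = v/R = 4.95 / 0.15 ≈ 33.0 rad/s.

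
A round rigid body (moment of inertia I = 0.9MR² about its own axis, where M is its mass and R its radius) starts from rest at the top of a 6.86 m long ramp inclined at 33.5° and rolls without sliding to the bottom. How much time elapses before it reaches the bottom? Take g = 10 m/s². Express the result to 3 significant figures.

t ≈ 2.17 s

Here I = 0.9MR², so the shape factor k = I/(MR²) = 0.9.
Along the incline Mg sinθ − f = Ma, and torque about the center fR = Iα = kMR²(a/R) gives f = kMa.
Hence a = g sinθ/(1+k) = 10×sin33.5°/1.9 = 2.905 m/s².
With constant a from rest, t = √(2L/a) = √(2·6.86/2.905) ≈ 2.17 s.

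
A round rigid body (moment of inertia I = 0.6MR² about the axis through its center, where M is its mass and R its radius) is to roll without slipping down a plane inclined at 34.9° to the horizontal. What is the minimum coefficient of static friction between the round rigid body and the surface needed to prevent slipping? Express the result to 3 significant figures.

μ_min ≈ 0.262

For this body I = 0.6MR², i.e. k = I/(MR²) = 0.6.
Newton's second law down the slope: Mg sinθ − f = Ma. The torque equation fR = Iα (with α = a/R) gives f = kMa.
These give a = g sinθ/(1+k) and the required friction f = kMg sinθ/(1+k).
With N = Mg cosθ, the no-slip condition f ≤ μN gives μ_min = f/N = k tanθ/(1+k).
μ_min = 0.6 × tan34.9° / 1.6 ≈ 0.262.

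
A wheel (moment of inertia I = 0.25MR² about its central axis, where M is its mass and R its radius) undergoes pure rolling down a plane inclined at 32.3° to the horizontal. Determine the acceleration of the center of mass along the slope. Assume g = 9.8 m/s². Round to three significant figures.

a ≈ 4.19 m/s²

The moment of inertia is 0.25MR², giving k ≡ I/(MR²) = 0.25.
Along the incline Mg sinθ − f = Ma, and torque about the center fR = Iα = kMR²(a/R) gives f = kMa.
Eliminating f: Mg sinθ = (1+k)Ma, so a = g sinθ/(1+k) = 9.8 × sin32.3° / 1.25 ≈ 4.19 m/s².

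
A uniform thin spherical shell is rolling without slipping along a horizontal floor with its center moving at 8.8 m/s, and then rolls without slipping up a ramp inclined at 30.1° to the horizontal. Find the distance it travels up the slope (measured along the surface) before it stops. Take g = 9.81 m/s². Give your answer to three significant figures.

d ≈ 13.1 m

With I = (2/3)MR², the ratio k = I/(MR²) is 2/3.
Pure rolling means v = ωR; then KE = ½Mv² + ½I(v/R)² = ½(1+k)Mv² = (5/6)Mv².
Setting this equal to Mgh gives the vertical rise h = (1+k)v₀²/(2g) = 1.667×8.8²/(2×9.81) = 6.578 m.
The distance along the slope is d = h/sinθ = 6.578/sin30.1° ≈ 13.1 m.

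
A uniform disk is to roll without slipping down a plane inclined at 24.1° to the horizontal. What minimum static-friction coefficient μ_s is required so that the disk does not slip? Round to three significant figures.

μ_min ≈ 0.149

The moment of inertia is (1/2)MR², giving k ≡ I/(MR²) = 0.5.
Along the incline Mg sinθ − f = Ma, and torque about the center fR = Iα = kMR²(a/R) gives f = kMa.
These give a = g sinθ/(1+k) and the required friction f = kMg sinθ/(1+k).
The normal force is N = Mg cosθ, so μ_min = f/N = k tanθ/(1+k).
μ_min = 0.5 × tan24.1° / 1.5 ≈ 0.149.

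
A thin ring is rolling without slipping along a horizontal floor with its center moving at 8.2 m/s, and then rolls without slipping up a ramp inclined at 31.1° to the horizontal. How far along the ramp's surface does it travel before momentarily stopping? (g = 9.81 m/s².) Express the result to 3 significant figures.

With I = MR², the ratio k = I/(MR²) is 1.
The rolling condition ω = v/R makes the rotational term ½I(v/R)² = ½kMv², so KE_total = ½(1+k)Mv² = Mv².
Setting this equal to Mgh gives the vertical rise h = (1+k)v₀²/(2g) = 2×8.2²/(2×9.81) = 6.854 m.
The distance along the slope is d = h/sinθ = 6.854/sin31.1° ≈ 13.3 m.

d ≈ 13.3 m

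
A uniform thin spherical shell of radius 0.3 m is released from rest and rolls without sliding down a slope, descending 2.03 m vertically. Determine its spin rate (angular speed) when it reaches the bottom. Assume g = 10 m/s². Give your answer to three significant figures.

Here I = (2/3)MR², so the shape factor k = I/(MR²) = 2/3.
Since it rolls without slipping, ω = v/R and KE = ½Mv² + ½Iω² = ½(1+k)Mv² = (5/6)Mv².
Energy conservation Mgh = ½(1+k)Mv² gives v = √(2gh/(1+k)) = √(2 × 10 × 2.03 / 1.667) = 4.936 m/s.
The angular speed follows from ω = v/R = 4.936/0.3 ≈ 16.5 rad/s.

ω ≈ 16.5 rad/s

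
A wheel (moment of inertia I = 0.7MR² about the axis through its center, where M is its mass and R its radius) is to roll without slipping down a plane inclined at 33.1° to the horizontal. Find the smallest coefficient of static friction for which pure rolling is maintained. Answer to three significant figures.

μ_min ≈ 0.268

Here I = 0.7MR², so the shape factor k = I/(MR²) = 0.7.
Translational: Mg sinθ − f = Ma. Rotational about the CM: fR = Iα = kMRa, so f = kMa.
These give a = g sinθ/(1+k) and the required friction f = kMg sinθ/(1+k).
The normal force is N = Mg cosθ, so μ_min = f/N = k tanθ/(1+k).
μ_min = 0.7 × tan33.1° / 1.7 ≈ 0.268.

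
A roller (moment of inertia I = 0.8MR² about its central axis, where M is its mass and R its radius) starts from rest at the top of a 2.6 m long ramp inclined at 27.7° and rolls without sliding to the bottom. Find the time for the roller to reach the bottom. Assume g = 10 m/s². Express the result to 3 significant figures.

For this body I = 0.8MR², i.e. k = I/(MR²) = 0.8.
Newton's second law down the slope: Mg sinθ − f = Ma. The torque equation fR = Iα (with α = a/R) gives f = kMa.
Hence a = g sinθ/(1+k) = 10×sin27.7°/1.8 = 2.582 m/s².
With constant a from rest, t = √(2L/a) = √(2·2.6/2.582) ≈ 1.42 s.

t ≈ 1.42 s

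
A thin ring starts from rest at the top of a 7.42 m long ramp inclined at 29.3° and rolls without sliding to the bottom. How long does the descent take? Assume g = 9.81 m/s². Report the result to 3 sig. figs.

t ≈ 2.49 s

The moment of inertia is MR², giving k ≡ I/(MR²) = 1.
Newton's second law down the slope: Mg sinθ − f = Ma. The torque equation fR = Iα (with α = a/R) gives f = kMa.
Hence a = g sinθ/(1+k) = 9.81×sin29.3°/2 = 2.4 m/s².
With constant a from rest, t = √(2L/a) = √(2·7.42/2.4) ≈ 2.49 s.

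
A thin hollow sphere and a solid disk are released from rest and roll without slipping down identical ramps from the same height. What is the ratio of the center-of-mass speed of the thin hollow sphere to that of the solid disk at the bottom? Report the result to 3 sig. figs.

Each satisfies Mgh = ½(1+k)Mv² with k = I/(MR²), so v ∝ 1/√(1+k).
For the thin hollow sphere k = 2/3; for the solid disk k = 0.5.
v₁/v₂ = √((1+k₂)/(1+k₁)) = √(1.5/1.667) ≈ 0.949.

v_ratio ≈ 0.949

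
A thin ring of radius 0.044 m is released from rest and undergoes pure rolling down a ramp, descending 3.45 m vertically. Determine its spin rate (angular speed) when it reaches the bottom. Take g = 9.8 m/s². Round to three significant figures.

ω ≈ 132 rad/s

With I = MR², the ratio k = I/(MR²) is 1.
The rolling condition ω = v/R makes the rotational term ½I(v/R)² = ½kMv², so KE_total = ½(1+k)Mv² = Mv².
Energy conservation Mgh = ½(1+k)Mv² gives v = √(2gh/(1+k)) = √(2 × 9.8 × 3.45 / 2) = 5.815 m/s.
The angular speed follows from ω = v/R = 5.815/0.044 ≈ 132 rad/s.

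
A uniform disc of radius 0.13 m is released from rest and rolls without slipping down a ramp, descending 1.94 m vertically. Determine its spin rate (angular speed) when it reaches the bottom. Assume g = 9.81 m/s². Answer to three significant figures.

ω ≈ 38.7 rad/s

The moment of inertia is (1/2)MR², giving k ≡ I/(MR²) = 0.5.
Pure rolling means v = ωR; then KE = ½Mv² + ½I(v/R)² = ½(1+k)Mv² = (3/4)Mv².
Energy conservation Mgh = ½(1+k)Mv² gives v = √(2gh/(1+k)) = √(2 × 9.81 × 1.94 / 1.5) = 5.037 m/s.
The angular speed follows from ω = v/R = 5.037/0.13 ≈ 38.7 rad/s.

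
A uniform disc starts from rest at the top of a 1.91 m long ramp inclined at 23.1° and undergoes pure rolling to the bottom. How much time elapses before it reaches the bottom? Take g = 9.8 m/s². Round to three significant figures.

t ≈ 1.22 s

Here I = (1/2)MR², so the shape factor k = I/(MR²) = 0.5.
Along the incline Mg sinθ − f = Ma, and torque about the center fR = Iα = kMR²(a/R) gives f = kMa.
Hence a = g sinθ/(1+k) = 9.8×sin23.1°/1.5 = 2.563 m/s².
Starting from rest, L = ½at², so t = √(2L/a) = √(2×1.91/2.563) ≈ 1.22 s.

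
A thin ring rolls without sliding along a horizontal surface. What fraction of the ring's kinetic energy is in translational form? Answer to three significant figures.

fraction ≈ 0.500

Here I = MR², so the shape factor k = I/(MR²) = 1.
Since ω = v/R, the translational part is ½Mv² and the rotational part is ½I(v/R)² = ½kMv²; the total is ½(1+k)Mv².
The translational fraction is therefore 1/(1+k) = 1/2 ≈ 0.500.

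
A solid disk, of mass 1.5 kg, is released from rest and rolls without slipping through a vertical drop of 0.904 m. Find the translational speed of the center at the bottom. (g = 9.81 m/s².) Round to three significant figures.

For this body I = (1/2)MR², i.e. k = I/(MR²) = 0.5.
Pure rolling means v = ωR; then KE = ½Mv² + ½I(v/R)² = ½(1+k)Mv² = (3/4)Mv².
Setting Mgh = (3/4)Mv² gives v = √(2gh/(1+k)) = √(2·9.81·0.904/1.5) ≈ 3.44 m/s.

v ≈ 3.44 m/s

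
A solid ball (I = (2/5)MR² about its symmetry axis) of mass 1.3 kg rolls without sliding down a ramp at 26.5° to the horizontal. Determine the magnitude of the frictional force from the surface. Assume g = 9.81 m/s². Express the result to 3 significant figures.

f ≈ 1.63 N

For this body I = (2/5)MR², i.e. k = I/(MR²) = 0.4.
Newton's second law down the slope: Mg sinθ − f = Ma. The torque equation fR = Iα (with α = a/R) gives f = kMa.
Combining, a = g sinθ/(1+k) and f = kMa = kMg sinθ/(1+k).
f = 0.4 × 1.3 × 9.81 × sin26.5° / 1.4 ≈ 1.63 N.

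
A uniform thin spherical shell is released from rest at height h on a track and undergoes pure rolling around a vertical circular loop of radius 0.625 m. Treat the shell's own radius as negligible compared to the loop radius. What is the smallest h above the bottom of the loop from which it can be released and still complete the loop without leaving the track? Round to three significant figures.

h_min ≈ 1.77 m

With I = (2/3)MR², the ratio k = I/(MR²) is 2/3.
At the top of the loop, the minimum-contact condition is Mg = Mv_top²/r, so v_top² = gr.
With ω = v/R, the kinetic energy at speed v is ½(1+k)Mv² = (5/6)Mv².
Energy conservation from release (height h) to the top (height 2r): Mgh = Mg(2r) + (5/6)M·gr.
Thus h_min = 2r + (1+k)r/2 = r(2 + 1.667/2) = 0.625 × 2.833 ≈ 1.77 m.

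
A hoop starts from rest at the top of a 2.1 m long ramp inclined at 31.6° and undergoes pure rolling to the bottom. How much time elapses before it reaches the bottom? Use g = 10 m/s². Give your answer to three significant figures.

With I = MR², the ratio k = I/(MR²) is 1.
Translational: Mg sinθ − f = Ma. Rotational about the CM: fR = Iα = kMRa, so f = kMa.
Hence a = g sinθ/(1+k) = 10×sin31.6°/2 = 2.62 m/s².
With constant a from rest, t = √(2L/a) = √(2·2.1/2.62) ≈ 1.27 s.

t ≈ 1.27 s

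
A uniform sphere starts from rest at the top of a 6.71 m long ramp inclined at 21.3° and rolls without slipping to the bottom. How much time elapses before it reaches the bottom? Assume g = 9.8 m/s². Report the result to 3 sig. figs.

t ≈ 2.30 s

For this body I = (2/5)MR², i.e. k = I/(MR²) = 0.4.
Newton's second law down the slope: Mg sinθ − f = Ma. The torque equation fR = Iα (with α = a/R) gives f = kMa.
Hence a = g sinθ/(1+k) = 9.8×sin21.3°/1.4 = 2.543 m/s².
Starting from rest, L = ½at², so t = √(2L/a) = √(2×6.71/2.543) ≈ 2.30 s.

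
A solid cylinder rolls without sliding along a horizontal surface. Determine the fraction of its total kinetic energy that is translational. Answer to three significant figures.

With I = (1/2)MR², the ratio k = I/(MR²) is 0.5.
Since ω = v/R, the translational part is ½Mv² and the rotational part is ½I(v/R)² = ½kMv²; the total is ½(1+k)Mv².
The translational fraction is therefore 1/(1+k) = 1/1.5 ≈ 0.667.

fraction ≈ 0.667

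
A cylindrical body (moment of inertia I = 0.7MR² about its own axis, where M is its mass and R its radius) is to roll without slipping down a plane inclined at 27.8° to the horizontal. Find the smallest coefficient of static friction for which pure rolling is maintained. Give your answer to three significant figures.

μ_min ≈ 0.217

For this body I = 0.7MR², i.e. k = I/(MR²) = 0.7.
Along the incline Mg sinθ − f = Ma, and torque about the center fR = Iα = kMR²(a/R) gives f = kMa.
These give a = g sinθ/(1+k) and the required friction f = kMg sinθ/(1+k).
The normal force is N = Mg cosθ, so μ_min = f/N = k tanθ/(1+k).
μ_min = 0.7 × tan27.8° / 1.7 ≈ 0.217.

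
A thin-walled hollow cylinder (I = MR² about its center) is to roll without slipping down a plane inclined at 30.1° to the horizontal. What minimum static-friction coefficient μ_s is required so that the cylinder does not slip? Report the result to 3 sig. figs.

The moment of inertia is MR², giving k ≡ I/(MR²) = 1.
Along the incline Mg sinθ − f = Ma, and torque about the center fR = Iα = kMR²(a/R) gives f = kMa.
These give a = g sinθ/(1+k) and the required friction f = kMg sinθ/(1+k).
With N = Mg cosθ, the no-slip condition f ≤ μN gives μ_min = f/N = k tanθ/(1+k).
μ_min = 1 × tan30.1° / 2 ≈ 0.290.

μ_min ≈ 0.290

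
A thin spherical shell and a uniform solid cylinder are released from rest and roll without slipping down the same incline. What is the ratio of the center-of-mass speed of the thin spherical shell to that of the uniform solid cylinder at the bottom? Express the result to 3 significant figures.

v_ratio ≈ 0.949

Each satisfies Mgh = ½(1+k)Mv² with k = I/(MR²), so v ∝ 1/√(1+k).
For the thin spherical shell k = 2/3; for the uniform solid cylinder k = 0.5.
v₁/v₂ = √((1+k₂)/(1+k₁)) = √(1.5/1.667) ≈ 0.949.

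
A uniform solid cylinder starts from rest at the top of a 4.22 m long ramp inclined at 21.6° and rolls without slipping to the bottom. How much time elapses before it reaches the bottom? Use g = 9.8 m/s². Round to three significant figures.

With I = (1/2)MR², the ratio k = I/(MR²) is 0.5.
Along the incline Mg sinθ − f = Ma, and torque about the center fR = Iα = kMR²(a/R) gives f = kMa.
Hence a = g sinθ/(1+k) = 9.8×sin21.6°/1.5 = 2.405 m/s².
With constant a from rest, t = √(2L/a) = √(2·4.22/2.405) ≈ 1.87 s.

t ≈ 1.87 s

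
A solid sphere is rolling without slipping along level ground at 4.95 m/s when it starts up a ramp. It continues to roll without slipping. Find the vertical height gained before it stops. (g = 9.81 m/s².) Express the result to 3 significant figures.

Here I = (2/5)MR², so the shape factor k = I/(MR²) = 0.4.
Pure rolling means v = ωR; then KE = ½Mv² + ½I(v/R)² = ½(1+k)Mv² = (7/10)Mv².
All of this converts to potential energy at the highest point: (7/10)Mv₀² = Mgh.
Thus h = (1+k)v₀²/(2g) = 1.4 × 4.95² / (2 × 9.81) ≈ 1.75 m.

h ≈ 1.75 m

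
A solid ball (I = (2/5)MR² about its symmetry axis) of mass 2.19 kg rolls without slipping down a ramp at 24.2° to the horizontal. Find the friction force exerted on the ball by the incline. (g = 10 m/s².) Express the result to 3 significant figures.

f ≈ 2.56 N

With I = (2/5)MR², the ratio k = I/(MR²) is 0.4.
Along the incline Mg sinθ − f = Ma, and torque about the center fR = Iα = kMR²(a/R) gives f = kMa.
Combining, a = g sinθ/(1+k) and f = kMa = kMg sinθ/(1+k).
f = 0.4 × 2.19 × 10 × sin24.2° / 1.4 ≈ 2.56 N.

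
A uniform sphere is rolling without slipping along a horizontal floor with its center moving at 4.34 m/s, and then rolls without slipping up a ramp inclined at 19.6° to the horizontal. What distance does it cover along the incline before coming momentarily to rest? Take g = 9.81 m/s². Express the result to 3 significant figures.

d ≈ 4.01 m

For this body I = (2/5)MR², i.e. k = I/(MR²) = 0.4.
Rolling without slipping gives ω = v/R, so the total kinetic energy is ½Mv² + ½Iω² = ½(1+k)Mv² = (7/10)Mv².
Setting this equal to Mgh gives the vertical rise h = (1+k)v₀²/(2g) = 1.4×4.34²/(2×9.81) = 1.344 m.
Along the incline, d = h/sinθ = 1.344/sin19.6° ≈ 4.01 m.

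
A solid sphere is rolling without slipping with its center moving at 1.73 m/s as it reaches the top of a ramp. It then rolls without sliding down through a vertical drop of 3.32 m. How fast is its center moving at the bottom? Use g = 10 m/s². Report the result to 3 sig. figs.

v ≈ 7.10 m/s

With I = (2/5)MR², the ratio k = I/(MR²) is 0.4.
Pure rolling means v = ωR; then KE = ½Mv² + ½I(v/R)² = ½(1+k)Mv² = (7/10)Mv².
Conserving energy between top and bottom: (7/10)Mv² = (7/10)Mv₀² + Mgh, hence v² = v₀² + 2gh/(1+k).
v = √(1.73² + 2×10×3.32/1.4) = √50.42 ≈ 7.10 m/s.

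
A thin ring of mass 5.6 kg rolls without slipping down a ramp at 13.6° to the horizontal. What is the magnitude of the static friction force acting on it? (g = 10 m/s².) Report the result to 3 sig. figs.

f ≈ 6.58 N

For this body I = MR², i.e. k = I/(MR²) = 1.
Translational: Mg sinθ − f = Ma. Rotational about the CM: fR = Iα = kMRa, so f = kMa.
Combining, a = g sinθ/(1+k) and f = kMa = kMg sinθ/(1+k).
f = 1 × 5.6 × 10 × sin13.6° / 2 ≈ 6.58 N.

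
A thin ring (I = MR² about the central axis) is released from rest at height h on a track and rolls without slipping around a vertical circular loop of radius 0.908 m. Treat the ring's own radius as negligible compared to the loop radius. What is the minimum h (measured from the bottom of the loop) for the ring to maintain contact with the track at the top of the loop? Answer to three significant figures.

For this body I = MR², i.e. k = I/(MR²) = 1.
At the top of the loop, the minimum-contact condition is Mg = Mv_top²/r, so v_top² = gr.
With ω = v/R, the kinetic energy at speed v is ½(1+k)Mv² = Mv².
Energy conservation from release (height h) to the top (height 2r): Mgh = Mg(2r) + M·gr.
Thus h_min = 2r + (1+k)r/2 = r(2 + 2/2) = 0.908 × 3 ≈ 2.72 m.

h_min ≈ 2.72 m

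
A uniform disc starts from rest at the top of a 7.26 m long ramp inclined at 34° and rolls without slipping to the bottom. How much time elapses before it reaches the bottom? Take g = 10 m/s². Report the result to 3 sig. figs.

Here I = (1/2)MR², so the shape factor k = I/(MR²) = 0.5.
Along the incline Mg sinθ − f = Ma, and torque about the center fR = Iα = kMR²(a/R) gives f = kMa.
Hence a = g sinθ/(1+k) = 10×sin34°/1.5 = 3.728 m/s².
With constant a from rest, t = √(2L/a) = √(2·7.26/3.728) ≈ 1.97 s.

t ≈ 1.97 s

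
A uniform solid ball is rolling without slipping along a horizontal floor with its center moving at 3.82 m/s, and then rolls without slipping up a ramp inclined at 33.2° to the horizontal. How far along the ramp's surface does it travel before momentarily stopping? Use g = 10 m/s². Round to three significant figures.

For this body I = (2/5)MR², i.e. k = I/(MR²) = 0.4.
Rolling without slipping gives ω = v/R, so the total kinetic energy is ½Mv² + ½Iω² = ½(1+k)Mv² = (7/10)Mv².
Setting this equal to Mgh gives the vertical rise h = (1+k)v₀²/(2g) = 1.4×3.82²/(2×10) = 1.021 m.
The distance along the slope is d = h/sinθ = 1.021/sin33.2° ≈ 1.87 m.

d ≈ 1.87 m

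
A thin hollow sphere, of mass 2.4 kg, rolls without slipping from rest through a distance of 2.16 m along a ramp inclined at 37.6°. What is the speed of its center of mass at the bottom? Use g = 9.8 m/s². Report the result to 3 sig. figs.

For this body I = (2/3)MR², i.e. k = I/(MR²) = 2/3.
Since it rolls without slipping, ω = v/R and KE = ½Mv² + ½Iω² = ½(1+k)Mv² = (5/6)Mv².
The vertical drop is h = L sinθ = 2.16 × sin37.6° = 1.318 m.
Energy conservation: Mgh = (5/6)Mv², so v = √(2gh/(1+k)) = √(2 × 9.8 × 1.318 / 1.667) ≈ 3.94 m/s.

v ≈ 3.94 m/s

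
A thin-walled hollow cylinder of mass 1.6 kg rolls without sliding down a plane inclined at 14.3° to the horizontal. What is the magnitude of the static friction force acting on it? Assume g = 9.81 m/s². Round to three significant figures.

f ≈ 1.94 N

For this body I = MR², i.e. k = I/(MR²) = 1.
Newton's second law down the slope: Mg sinθ − f = Ma. The torque equation fR = Iα (with α = a/R) gives f = kMa.
Combining, a = g sinθ/(1+k) and f = kMa = kMg sinθ/(1+k).
f = 1 × 1.6 × 9.81 × sin14.3° / 2 ≈ 1.94 N.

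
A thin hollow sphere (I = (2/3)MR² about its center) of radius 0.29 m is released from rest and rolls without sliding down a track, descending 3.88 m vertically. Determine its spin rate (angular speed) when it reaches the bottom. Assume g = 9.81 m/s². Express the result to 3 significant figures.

For this body I = (2/3)MR², i.e. k = I/(MR²) = 2/3.
Rolling without slipping gives ω = v/R, so the total kinetic energy is ½Mv² + ½Iω² = ½(1+k)Mv² = (5/6)Mv².
Energy conservation Mgh = ½(1+k)Mv² gives v = √(2gh/(1+k)) = √(2 × 9.81 × 3.88 / 1.667) = 6.758 m/s.
Then ω = v/R = 6.758 / 0.29 ≈ 23.3 rad/s.

ω ≈ 23.3 rad/s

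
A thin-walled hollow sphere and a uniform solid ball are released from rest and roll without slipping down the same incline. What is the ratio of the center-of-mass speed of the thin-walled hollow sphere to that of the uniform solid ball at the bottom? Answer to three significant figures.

Each satisfies Mgh = ½(1+k)Mv² with k = I/(MR²), so v ∝ 1/√(1+k).
For the thin-walled hollow sphere k = 2/3; for the uniform solid ball k = 0.4.
v₁/v₂ = √((1+k₂)/(1+k₁)) = √(1.4/1.667) ≈ 0.917.

v_ratio ≈ 0.917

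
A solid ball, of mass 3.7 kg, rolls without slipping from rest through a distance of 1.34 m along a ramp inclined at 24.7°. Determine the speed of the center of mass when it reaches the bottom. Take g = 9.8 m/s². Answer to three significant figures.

v ≈ 2.80 m/s

For this body I = (2/5)MR², i.e. k = I/(MR²) = 0.4.
Pure rolling means v = ωR; then KE = ½Mv² + ½I(v/R)² = ½(1+k)Mv² = (7/10)Mv².
The vertical drop is h = L sinθ = 1.34 × sin24.7° = 0.5599 m.
Energy conservation: Mgh = (7/10)Mv², so v = √(2gh/(1+k)) = √(2 × 9.8 × 0.5599 / 1.4) ≈ 2.80 m/s.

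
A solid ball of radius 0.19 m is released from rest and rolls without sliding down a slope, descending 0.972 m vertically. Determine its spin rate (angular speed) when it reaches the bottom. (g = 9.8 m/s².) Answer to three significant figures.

ω ≈ 19.4 rad/s

With I = (2/5)MR², the ratio k = I/(MR²) is 0.4.
Since it rolls without slipping, ω = v/R and KE = ½Mv² + ½Iω² = ½(1+k)Mv² = (7/10)Mv².
Energy conservation Mgh = ½(1+k)Mv² gives v = √(2gh/(1+k)) = √(2 × 9.8 × 0.972 / 1.4) = 3.689 m/s.
The angular speed follows from ω = v/R = 3.689/0.19 ≈ 19.4 rad/s.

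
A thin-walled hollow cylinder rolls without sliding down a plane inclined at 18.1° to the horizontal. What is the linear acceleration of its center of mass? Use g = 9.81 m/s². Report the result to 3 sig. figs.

The moment of inertia is MR², giving k ≡ I/(MR²) = 1.
Along the incline Mg sinθ − f = Ma, and torque about the center fR = Iα = kMR²(a/R) gives f = kMa.
Eliminating f: Mg sinθ = (1+k)Ma, so a = g sinθ/(1+k) = 9.81 × sin18.1° / 2 ≈ 1.52 m/s².

a ≈ 1.52 m/s²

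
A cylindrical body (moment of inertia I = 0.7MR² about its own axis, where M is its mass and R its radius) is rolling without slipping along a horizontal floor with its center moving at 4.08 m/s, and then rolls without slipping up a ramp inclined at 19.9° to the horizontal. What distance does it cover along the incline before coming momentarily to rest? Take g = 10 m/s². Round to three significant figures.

d ≈ 4.16 m

With I = 0.7MR², the ratio k = I/(MR²) is 0.7.
Pure rolling means v = ωR; then KE = ½Mv² + ½I(v/R)² = ½(1+k)Mv² = (17/20)Mv².
Setting this equal to Mgh gives the vertical rise h = (1+k)v₀²/(2g) = 1.7×4.08²/(2×10) = 1.415 m.
The distance along the slope is d = h/sinθ = 1.415/sin19.9° ≈ 4.16 m.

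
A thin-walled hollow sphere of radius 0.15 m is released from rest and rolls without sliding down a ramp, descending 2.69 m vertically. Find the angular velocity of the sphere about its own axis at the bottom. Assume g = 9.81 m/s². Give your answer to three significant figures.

ω ≈ 37.5 rad/s

Here I = (2/3)MR², so the shape factor k = I/(MR²) = 2/3.
Pure rolling means v = ωR; then KE = ½Mv² + ½I(v/R)² = ½(1+k)Mv² = (5/6)Mv².
Energy conservation Mgh = ½(1+k)Mv² gives v = √(2gh/(1+k)) = √(2 × 9.81 × 2.69 / 1.667) = 5.627 m/s.
The angular speed follows from ω = v/R = 5.627/0.15 ≈ 37.5 rad/s.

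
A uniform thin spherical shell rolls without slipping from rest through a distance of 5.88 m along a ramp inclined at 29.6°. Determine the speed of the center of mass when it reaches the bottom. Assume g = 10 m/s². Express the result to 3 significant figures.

v ≈ 5.90 m/s

With I = (2/3)MR², the ratio k = I/(MR²) is 2/3.
Pure rolling means v = ωR; then KE = ½Mv² + ½I(v/R)² = ½(1+k)Mv² = (5/6)Mv².
The vertical drop is h = L sinθ = 5.88 × sin29.6° = 2.904 m.
Energy conservation: Mgh = (5/6)Mv², so v = √(2gh/(1+k)) = √(2 × 10 × 2.904 / 1.667) ≈ 5.90 m/s.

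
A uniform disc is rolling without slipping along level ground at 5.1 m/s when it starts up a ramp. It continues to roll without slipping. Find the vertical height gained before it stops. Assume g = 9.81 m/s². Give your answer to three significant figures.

h ≈ 1.99 m

Here I = (1/2)MR², so the shape factor k = I/(MR²) = 0.5.
Rolling without slipping gives ω = v/R, so the total kinetic energy is ½Mv² + ½Iω² = ½(1+k)Mv² = (3/4)Mv².
All of this converts to potential energy at the highest point: (3/4)Mv₀² = Mgh.
Thus h = (1+k)v₀²/(2g) = 1.5 × 5.1² / (2 × 9.81) ≈ 1.99 m.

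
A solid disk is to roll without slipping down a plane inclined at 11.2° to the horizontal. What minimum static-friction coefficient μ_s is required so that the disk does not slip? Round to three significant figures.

The moment of inertia is (1/2)MR², giving k ≡ I/(MR²) = 0.5.
Along the incline Mg sinθ − f = Ma, and torque about the center fR = Iα = kMR²(a/R) gives f = kMa.
These give a = g sinθ/(1+k) and the required friction f = kMg sinθ/(1+k).
The normal force is N = Mg cosθ, so μ_min = f/N = k tanθ/(1+k).
μ_min = 0.5 × tan11.2° / 1.5 ≈ 0.0660.

μ_min ≈ 0.0660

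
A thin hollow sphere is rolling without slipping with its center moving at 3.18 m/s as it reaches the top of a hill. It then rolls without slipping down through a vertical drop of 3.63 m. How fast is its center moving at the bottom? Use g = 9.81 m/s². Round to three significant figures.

v ≈ 7.27 m/s

With I = (2/3)MR², the ratio k = I/(MR²) is 2/3.
The rolling condition ω = v/R makes the rotational term ½I(v/R)² = ½kMv², so KE_total = ½(1+k)Mv² = (5/6)Mv².
Energy conservation: (5/6)Mv₀² + Mgh = (5/6)Mv², so v² = v₀² + 2gh/(1+k).
v = √(3.18² + 2×9.81×3.63/1.667) = √52.84 ≈ 7.27 m/s.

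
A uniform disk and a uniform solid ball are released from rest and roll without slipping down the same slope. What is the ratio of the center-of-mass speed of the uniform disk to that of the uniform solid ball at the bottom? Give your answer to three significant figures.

Each satisfies Mgh = ½(1+k)Mv² with k = I/(MR²), so v ∝ 1/√(1+k).
For the uniform disk k = 0.5; for the uniform solid ball k = 0.4.
v₁/v₂ = √((1+k₂)/(1+k₁)) = √(1.4/1.5) ≈ 0.966.

v_ratio ≈ 0.966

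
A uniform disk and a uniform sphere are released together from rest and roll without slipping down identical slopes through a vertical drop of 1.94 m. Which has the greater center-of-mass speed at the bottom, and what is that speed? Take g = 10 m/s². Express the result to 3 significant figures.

For rolling without slipping, Mgh = ½(1+k)Mv² where k = I/(MR²), so v = √(2gh/(1+k)).
Uniform disk: k = 0.5, giving v = √(2×10×1.94/1.5) = 5.086 m/s.
Uniform sphere: k = 0.4, giving v = √(2×10×1.94/1.4) = 5.264 m/s.
The smaller k wins: the uniform sphere, at ≈ 5.26 m/s.

the uniform sphere, at v ≈ 5.26 m/s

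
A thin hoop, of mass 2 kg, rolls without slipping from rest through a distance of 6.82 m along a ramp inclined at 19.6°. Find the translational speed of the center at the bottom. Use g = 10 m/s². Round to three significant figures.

For this body I = MR², i.e. k = I/(MR²) = 1.
Pure rolling means v = ωR; then KE = ½Mv² + ½I(v/R)² = ½(1+k)Mv² = Mv².
The vertical drop is h = L sinθ = 6.82 × sin19.6° = 2.288 m.
Energy conservation: Mgh = Mv², so v = √(2gh/(1+k)) = √(2 × 10 × 2.288 / 2) ≈ 4.78 m/s.

v ≈ 4.78 m/s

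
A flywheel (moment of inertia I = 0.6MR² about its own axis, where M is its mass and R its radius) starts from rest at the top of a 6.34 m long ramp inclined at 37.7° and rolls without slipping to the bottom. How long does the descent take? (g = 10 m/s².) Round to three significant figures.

With I = 0.6MR², the ratio k = I/(MR²) is 0.6.
Translational: Mg sinθ − f = Ma. Rotational about the CM: fR = Iα = kMRa, so f = kMa.
Hence a = g sinθ/(1+k) = 10×sin37.7°/1.6 = 3.822 m/s².
Starting from rest, L = ½at², so t = √(2L/a) = √(2×6.34/3.822) ≈ 1.82 s.

t ≈ 1.82 s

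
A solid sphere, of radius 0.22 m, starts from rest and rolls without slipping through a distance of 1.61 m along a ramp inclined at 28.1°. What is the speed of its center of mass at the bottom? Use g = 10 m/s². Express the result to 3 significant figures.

v ≈ 3.29 m/s

The moment of inertia is (2/5)MR², giving k ≡ I/(MR²) = 0.4.
The rolling condition ω = v/R makes the rotational term ½I(v/R)² = ½kMv², so KE_total = ½(1+k)Mv² = (7/10)Mv².
The vertical drop is h = L sinθ = 1.61 × sin28.1° = 0.7583 m.
Energy conservation: Mgh = (7/10)Mv², so v = √(2gh/(1+k)) = √(2 × 10 × 0.7583 / 1.4) ≈ 3.29 m/s.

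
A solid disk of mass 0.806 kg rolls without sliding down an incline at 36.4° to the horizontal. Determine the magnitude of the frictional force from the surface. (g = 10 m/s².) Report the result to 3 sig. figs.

f ≈ 1.59 N

For this body I = (1/2)MR², i.e. k = I/(MR²) = 0.5.
Translational: Mg sinθ − f = Ma. Rotational about the CM: fR = Iα = kMRa, so f = kMa.
Combining, a = g sinθ/(1+k) and f = kMa = kMg sinθ/(1+k).
f = 0.5 × 0.806 × 10 × sin36.4° / 1.5 ≈ 1.59 N.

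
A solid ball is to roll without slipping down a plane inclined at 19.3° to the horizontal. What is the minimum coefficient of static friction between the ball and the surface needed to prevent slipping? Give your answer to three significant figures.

For this body I = (2/5)MR², i.e. k = I/(MR²) = 0.4.
Along the incline Mg sinθ − f = Ma, and torque about the center fR = Iα = kMR²(a/R) gives f = kMa.
These give a = g sinθ/(1+k) and the required friction f = kMg sinθ/(1+k).
With N = Mg cosθ, the no-slip condition f ≤ μN gives μ_min = f/N = k tanθ/(1+k).
μ_min = 0.4 × tan19.3° / 1.4 ≈ 0.100.

μ_min ≈ 0.100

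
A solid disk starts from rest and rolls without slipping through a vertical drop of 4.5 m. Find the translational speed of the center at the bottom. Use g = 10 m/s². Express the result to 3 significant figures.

v ≈ 7.75 m/s

With I = (1/2)MR², the ratio k = I/(MR²) is 0.5.
Pure rolling means v = ωR; then KE = ½Mv² + ½I(v/R)² = ½(1+k)Mv² = (3/4)Mv².
Setting Mgh = (3/4)Mv² gives v = √(2gh/(1+k)) = √(2·10·4.5/1.5) ≈ 7.75 m/s.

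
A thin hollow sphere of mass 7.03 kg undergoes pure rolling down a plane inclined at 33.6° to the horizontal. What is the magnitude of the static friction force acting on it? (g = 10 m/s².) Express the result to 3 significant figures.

With I = (2/3)MR², the ratio k = I/(MR²) is 2/3.
Along the incline Mg sinθ − f = Ma, and torque about the center fR = Iα = kMR²(a/R) gives f = kMa.
Combining, a = g sinθ/(1+k) and f = kMa = kMg sinθ/(1+k).
f = (2/3) × 7.03 × 10 × sin33.6° / 1.667 ≈ 15.6 N.

f ≈ 15.6 N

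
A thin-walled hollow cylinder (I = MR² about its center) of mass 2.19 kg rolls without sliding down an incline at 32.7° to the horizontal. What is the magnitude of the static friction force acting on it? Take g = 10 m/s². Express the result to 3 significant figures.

Here I = MR², so the shape factor k = I/(MR²) = 1.
Along the incline Mg sinθ − f = Ma, and torque about the center fR = Iα = kMR²(a/R) gives f = kMa.
Combining, a = g sinθ/(1+k) and f = kMa = kMg sinθ/(1+k).
f = 1 × 2.19 × 10 × sin32.7° / 2 ≈ 5.92 N.

f ≈ 5.92 N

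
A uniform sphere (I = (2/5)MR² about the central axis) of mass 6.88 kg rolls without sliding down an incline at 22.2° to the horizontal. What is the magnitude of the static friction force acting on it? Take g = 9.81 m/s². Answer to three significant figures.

f ≈ 7.29 N

The moment of inertia is (2/5)MR², giving k ≡ I/(MR²) = 0.4.
Translational: Mg sinθ − f = Ma. Rotational about the CM: fR = Iα = kMRa, so f = kMa.
Combining, a = g sinθ/(1+k) and f = kMa = kMg sinθ/(1+k).
f = 0.4 × 6.88 × 9.81 × sin22.2° / 1.4 ≈ 7.29 N.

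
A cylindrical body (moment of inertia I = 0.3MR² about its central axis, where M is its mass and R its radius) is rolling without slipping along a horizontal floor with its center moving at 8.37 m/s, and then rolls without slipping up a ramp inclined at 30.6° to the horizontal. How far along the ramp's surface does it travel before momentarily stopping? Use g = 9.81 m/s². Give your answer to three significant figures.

For this body I = 0.3MR², i.e. k = I/(MR²) = 0.3.
Pure rolling means v = ωR; then KE = ½Mv² + ½I(v/R)² = ½(1+k)Mv² = (13/20)Mv².
Setting this equal to Mgh gives the vertical rise h = (1+k)v₀²/(2g) = 1.3×8.37²/(2×9.81) = 4.642 m.
Along the incline, d = h/sinθ = 4.642/sin30.6° ≈ 9.12 m.

d ≈ 9.12 m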